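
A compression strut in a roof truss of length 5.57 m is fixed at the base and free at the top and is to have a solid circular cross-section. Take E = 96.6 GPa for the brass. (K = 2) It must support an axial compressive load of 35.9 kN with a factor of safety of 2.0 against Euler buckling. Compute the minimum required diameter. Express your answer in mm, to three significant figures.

Required P_cr = n·P = 2.0 × 35.9 = 71.80 kN
L_e = K·L = 2 × 5.57 = 11.14 m
Required I = P_cr·L_e²/(π²E) = 7.180×10^4 × 11.14² / (π² × 9.66×10^10) = 9.346×10^-6 m⁴
I_req = 9.346×10^6 mm⁴
Solid circle: I = πd⁴/64  ⇒  d = (64I/π)^(1/4) = (64×9.346×10^6/π)^(1/4) = 117 mm

d ≈ 117 mm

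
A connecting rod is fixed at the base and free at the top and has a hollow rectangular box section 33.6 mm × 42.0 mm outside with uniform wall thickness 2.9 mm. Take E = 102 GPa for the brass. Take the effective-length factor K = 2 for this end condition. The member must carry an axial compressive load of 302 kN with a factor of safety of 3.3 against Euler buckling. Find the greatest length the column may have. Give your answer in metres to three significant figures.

Inner dimensions: h_i = 42.0 − 2×2.9 = 36.20 mm, b_i = 33.6 − 2×2.9 = 27.80 mm
Weak-axis I_min = (h_o·b_o³ − h_i·b_i³)/12 with b_o = 33.6, b_i = 27.80 mm (shorter outer/inner sides).
I_min = (42.0×33.6³ − 36.20×27.80³)/12 = 6.795×10^4 mm⁴
I = 6.795×10^-8 m⁴
Required critical load P_cr = n·P = 3.3 × 302 = 996.6 kN = 9.966×10^5 N
From P_cr = π²EI/(K·L)²:  L = (1/K)·√(π²EI/P_cr) = (1/2)·√(π²×1.02×10^11×6.795×10^-8/9.966×10^5)
L = 0.131 m

L_max ≈ 0.131 m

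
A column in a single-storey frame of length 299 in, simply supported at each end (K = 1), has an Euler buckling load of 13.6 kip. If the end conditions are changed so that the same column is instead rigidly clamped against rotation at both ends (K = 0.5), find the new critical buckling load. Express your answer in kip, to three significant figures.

P_cr ∝ 1/K², so P_cr,new = P_cr,old × (K_old/K_new)² = 13.6 × (1/0.5)²
= 13.6 × 4.000 = 54.4 kip

P_cr ≈ 54.4 kip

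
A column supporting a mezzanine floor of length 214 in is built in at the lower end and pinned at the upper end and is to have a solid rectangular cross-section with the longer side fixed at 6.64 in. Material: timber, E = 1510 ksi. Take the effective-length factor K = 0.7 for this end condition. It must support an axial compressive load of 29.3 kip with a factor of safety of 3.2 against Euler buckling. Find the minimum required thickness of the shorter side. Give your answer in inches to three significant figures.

Required P_cr = n·P = 3.2 × 29.3 = 93.76 kip
L_e = K·L = 0.7 × 214 = 149.8 in
Required I = P_cr·L_e²/(π²E) = 9.376×10^4 × 149.8² / (π² × 1.51×10^6) = 141.2 in⁴
Rectangle, weak axis: I_min = h·b³/12 with h = 6.64 in fixed  ⇒  b = (12I/h)^(1/3) = 6.34 in

b ≈ 6.34 in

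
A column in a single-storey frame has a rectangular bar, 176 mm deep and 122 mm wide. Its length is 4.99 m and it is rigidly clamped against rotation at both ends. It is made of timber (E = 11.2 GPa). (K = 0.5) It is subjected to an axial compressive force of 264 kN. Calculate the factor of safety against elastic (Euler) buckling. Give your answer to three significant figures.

n ≈ 1.79

Buckling occurs about the weak axis: I_min = h·b³/12 with b = 122 mm (the shorter side).
I_min = 176×122³/12 = 2.663×10^7 mm⁴
I = 2.663×10^7 mm⁴ = 2.663×10^-5 m⁴
Effective length L_e = K·L = 0.5 × 4.99 = 2.495 m
P_cr = π²EI / L_e² = π² × 11.2×10⁹ × 2.663×10^-5 / 2.495² = 4.729×10^5 N
Factor of safety n = P_cr / P = 472.92 / 264 = 1.79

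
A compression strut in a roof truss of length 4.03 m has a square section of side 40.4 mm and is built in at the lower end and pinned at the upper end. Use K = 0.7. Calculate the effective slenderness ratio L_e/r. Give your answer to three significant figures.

For a square r = a/√12 = 40.4/√12 = 11.66 mm
L_e = K·L = 0.7 × 4.03 m = 2.821 m = 2821.0 mm
λ = L_e / r_min = 2821.0 / 11.66 = 242

λ ≈ 242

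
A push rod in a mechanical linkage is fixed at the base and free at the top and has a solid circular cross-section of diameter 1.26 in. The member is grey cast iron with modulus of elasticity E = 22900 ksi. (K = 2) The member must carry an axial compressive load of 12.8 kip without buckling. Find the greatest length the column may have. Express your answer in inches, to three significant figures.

L_max ≈ 23.4 in

I = πd⁴/64 = π×1.26⁴/64 = 0.1237 in⁴
At the buckling limit P_cr = P = 1.280×10^4 lb
From P_cr = π²EI/(K·L)²:  L = (1/K)·√(π²EI/P_cr) = (1/2)·√(π²×2.29×10^7×0.1237/1.280×10^4)
L = 23.4 in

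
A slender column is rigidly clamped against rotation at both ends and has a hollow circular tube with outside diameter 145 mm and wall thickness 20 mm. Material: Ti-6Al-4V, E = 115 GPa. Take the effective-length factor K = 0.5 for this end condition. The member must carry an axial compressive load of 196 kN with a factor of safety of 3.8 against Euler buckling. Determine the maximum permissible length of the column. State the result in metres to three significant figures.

Inner diameter d_i = 145 − 2×20 = 105.0 mm
I = π(d_o⁴ − d_i⁴)/64 = π(145⁴ − 105.0⁴)/64 = 1.573×10^7 mm⁴
I = 1.573×10^-5 m⁴
Required critical load P_cr = n·P = 3.8 × 196 = 744.8 kN = 7.448×10^5 N
From P_cr = π²EI/(K·L)²:  L = (1/K)·√(π²EI/P_cr) = (1/0.5)·√(π²×1.15×10^11×1.573×10^-5/7.448×10^5)
L = 9.79 m

L_max ≈ 9.79 m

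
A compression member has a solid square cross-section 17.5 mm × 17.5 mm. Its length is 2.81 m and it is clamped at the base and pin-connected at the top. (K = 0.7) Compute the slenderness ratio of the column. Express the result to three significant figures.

I = a⁴/12 = 17.5⁴/12 = 7.816×10^3 mm⁴
A = 306.2 mm²;  r_min = √(I/A) = √(7.816×10^3/306.2) = 5.052 mm
L_e = K·L = 0.7 × 2.81 m = 1.967 m = 1967.0 mm
λ = L_e / r_min = 1967.0 / 5.052 = 389

λ ≈ 389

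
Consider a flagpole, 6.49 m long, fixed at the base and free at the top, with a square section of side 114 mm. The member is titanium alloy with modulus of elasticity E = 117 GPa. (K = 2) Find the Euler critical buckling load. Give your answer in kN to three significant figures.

I = a⁴/12 = 114⁴/12 = 1.407×10^7 mm⁴
I = 1.407×10^7 mm⁴ = 1.407×10^-5 m⁴
Effective length L_e = K·L = 2 × 6.49 = 12.98 m
P_cr = π²EI / L_e² = π² × 117×10⁹ × 1.407×10^-5 / 12.98² = 9.647×10^4 N

P_cr ≈ 96.5 kN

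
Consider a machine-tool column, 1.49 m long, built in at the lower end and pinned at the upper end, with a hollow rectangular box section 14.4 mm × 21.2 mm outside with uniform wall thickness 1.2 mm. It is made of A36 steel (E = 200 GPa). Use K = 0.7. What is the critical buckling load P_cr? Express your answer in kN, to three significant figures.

P_cr ≈ 4.66 kN

Inner dimensions: h_i = 21.2 − 2×1.2 = 18.80 mm, b_i = 14.4 − 2×1.2 = 12.00 mm
Weak-axis I_min = (h_o·b_o³ − h_i·b_i³)/12 with b_o = 14.4, b_i = 12.00 mm (shorter outer/inner sides).
I_min = (21.2×14.4³ − 18.80×12.00³)/12 = 2.568×10^3 mm⁴
I = 2.568×10^3 mm⁴ = 2.568×10^-9 m⁴
Effective length L_e = K·L = 0.7 × 1.49 = 1.043 m
P_cr = π²EI / L_e² = π² × 200×10⁹ × 2.568×10^-9 / 1.043² = 4.660×10^3 N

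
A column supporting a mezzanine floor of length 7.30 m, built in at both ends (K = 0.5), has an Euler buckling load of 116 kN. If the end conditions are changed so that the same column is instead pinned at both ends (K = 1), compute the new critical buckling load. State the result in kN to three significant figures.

P_cr ≈ 29.0 kN

P_cr ∝ 1/K², so P_cr,new = P_cr,old × (K_old/K_new)² = 116 × (0.5/1)²
= 116 × 0.2500 = 29.0 kN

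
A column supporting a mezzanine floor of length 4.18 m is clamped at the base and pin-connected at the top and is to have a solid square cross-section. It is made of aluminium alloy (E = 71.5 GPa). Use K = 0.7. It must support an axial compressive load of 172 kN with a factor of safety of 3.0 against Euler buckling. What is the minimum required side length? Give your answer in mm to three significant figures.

a ≈ 93.1 mm

Required P_cr = n·P = 3.0 × 172 = 516.0 kN
L_e = K·L = 0.7 × 4.18 = 2.926 m
Required I = P_cr·L_e²/(π²E) = 5.160×10^5 × 2.926² / (π² × 7.15×10^10) = 6.260×10^-6 m⁴
I_req = 6.260×10^6 mm⁴
Solid square: I = a⁴/12  ⇒  a = (12I)^(1/4) = (12×6.260×10^6)^(1/4) = 93.1 mm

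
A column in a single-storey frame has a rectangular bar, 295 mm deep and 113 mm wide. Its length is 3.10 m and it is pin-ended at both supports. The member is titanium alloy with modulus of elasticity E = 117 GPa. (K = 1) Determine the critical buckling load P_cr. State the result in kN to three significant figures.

Buckling occurs about the weak axis: I_min = h·b³/12 with b = 113 mm (the shorter side).
I_min = 295×113³/12 = 3.547×10^7 mm⁴
I = 3.547×10^7 mm⁴ = 3.547×10^-5 m⁴
Effective length L_e = K·L = 1 × 3.10 = 3.100 m
P_cr = π²EI / L_e² = π² × 117×10⁹ × 3.547×10^-5 / 3.100² = 4.262×10^6 N

P_cr ≈ 4260 kN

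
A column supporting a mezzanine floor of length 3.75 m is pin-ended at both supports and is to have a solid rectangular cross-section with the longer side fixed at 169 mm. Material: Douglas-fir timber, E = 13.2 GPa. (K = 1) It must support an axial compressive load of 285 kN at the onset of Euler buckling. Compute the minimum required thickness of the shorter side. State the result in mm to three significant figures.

L_e = K·L = 1 × 3.75 = 3.750 m
Required I = P_cr·L_e²/(π²E) = 2.850×10^5 × 3.750² / (π² × 1.32×10^10) = 3.076×10^-5 m⁴
I_req = 3.076×10^7 mm⁴
Rectangle, weak axis: I_min = h·b³/12 with h = 169 mm fixed  ⇒  b = (12I/h)^(1/3) = 130 mm

b ≈ 130 mm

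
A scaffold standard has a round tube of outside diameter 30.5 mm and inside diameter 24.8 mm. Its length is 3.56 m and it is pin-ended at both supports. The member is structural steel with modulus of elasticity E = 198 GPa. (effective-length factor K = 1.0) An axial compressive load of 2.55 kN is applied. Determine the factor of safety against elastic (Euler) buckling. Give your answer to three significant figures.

n ≈ 1.45

d_o = 30.5 mm, d_i = 24.8 mm
I = π(d_o⁴ − d_i⁴)/64 = π(30.5⁴ − 24.80⁴)/64 = 2.391×10^4 mm⁴
I = 2.391×10^4 mm⁴ = 2.391×10^-8 m⁴
Effective length L_e = K·L = 1 × 3.56 = 3.560 m
P_cr = π²EI / L_e² = π² × 198×10⁹ × 2.391×10^-8 / 3.560² = 3.687×10^3 N
Factor of safety n = P_cr / P = 3.6868 / 2.55 = 1.45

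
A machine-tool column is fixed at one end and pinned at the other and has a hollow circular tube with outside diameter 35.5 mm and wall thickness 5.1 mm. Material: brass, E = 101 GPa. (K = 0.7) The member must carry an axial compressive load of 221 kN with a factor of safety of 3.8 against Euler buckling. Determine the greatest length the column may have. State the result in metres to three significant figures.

Inner diameter d_i = 35.5 − 2×5.1 = 25.30 mm
I = π(d_o⁴ − d_i⁴)/64 = π(35.5⁴ − 25.30⁴)/64 = 5.785×10^4 mm⁴
I = 5.785×10^-8 m⁴
Required critical load P_cr = n·P = 3.8 × 221 = 839.8 kN = 8.398×10^5 N
From P_cr = π²EI/(K·L)²:  L = (1/K)·√(π²EI/P_cr) = (1/0.7)·√(π²×1.01×10^11×5.785×10^-8/8.398×10^5)
L = 0.374 m

L_max ≈ 0.374 m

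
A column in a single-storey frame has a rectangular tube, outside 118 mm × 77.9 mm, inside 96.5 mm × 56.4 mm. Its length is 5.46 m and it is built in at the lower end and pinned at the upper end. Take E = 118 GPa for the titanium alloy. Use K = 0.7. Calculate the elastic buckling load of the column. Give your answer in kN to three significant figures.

Weak-axis I_min = (h_o·b_o³ − h_i·b_i³)/12 with b_o = 77.9, b_i = 56.40 mm (shorter outer/inner sides).
I_min = (118×77.9³ − 96.50×56.40³)/12 = 3.206×10^6 mm⁴
I = 3.206×10^6 mm⁴ = 3.206×10^-6 m⁴
Effective length L_e = K·L = 0.7 × 5.46 = 3.822 m
P_cr = π²EI / L_e² = π² × 118×10⁹ × 3.206×10^-6 / 3.822² = 2.556×10^5 N

P_cr ≈ 256 kN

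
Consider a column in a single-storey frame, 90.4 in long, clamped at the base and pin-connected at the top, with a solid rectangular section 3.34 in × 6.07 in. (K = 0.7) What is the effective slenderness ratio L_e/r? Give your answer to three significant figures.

λ ≈ 65.6

Buckling occurs about the weak axis: I_min = h·b³/12 with b = 3.34 in (the shorter side).
I_min = 6.07×3.34³/12 = 18.85 in⁴
A = 20.27 in²;  r_min = √(I/A) = √(18.85/20.27) = 0.9642 in
L_e = K·L = 0.7 × 90.4 = 63.28 in
λ = L_e / r_min = 63.280 / 0.9642 = 65.6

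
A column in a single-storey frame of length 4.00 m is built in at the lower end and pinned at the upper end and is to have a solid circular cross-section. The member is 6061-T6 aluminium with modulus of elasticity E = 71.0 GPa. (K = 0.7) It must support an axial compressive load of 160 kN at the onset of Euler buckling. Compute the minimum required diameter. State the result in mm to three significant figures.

d ≈ 77.7 mm

L_e = K·L = 0.7 × 4.00 = 2.800 m
Required I = P_cr·L_e²/(π²E) = 1.600×10^5 × 2.800² / (π² × 7.10×10^10) = 1.790×10^-6 m⁴
I_req = 1.790×10^6 mm⁴
Solid circle: I = πd⁴/64  ⇒  d = (64I/π)^(1/4) = (64×1.790×10^6/π)^(1/4) = 77.7 mm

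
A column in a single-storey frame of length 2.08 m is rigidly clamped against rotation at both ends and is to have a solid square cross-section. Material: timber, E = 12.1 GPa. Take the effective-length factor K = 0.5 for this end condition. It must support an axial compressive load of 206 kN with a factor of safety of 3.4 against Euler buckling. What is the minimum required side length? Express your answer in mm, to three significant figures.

Required P_cr = n·P = 3.4 × 206 = 700.4 kN
L_e = K·L = 0.5 × 2.08 = 1.040 m
Required I = P_cr·L_e²/(π²E) = 7.004×10^5 × 1.040² / (π² × 1.21×10^10) = 6.343×10^-6 m⁴
I_req = 6.343×10^6 mm⁴
Solid square: I = a⁴/12  ⇒  a = (12I)^(1/4) = (12×6.343×10^6)^(1/4) = 93.4 mm

a ≈ 93.4 mm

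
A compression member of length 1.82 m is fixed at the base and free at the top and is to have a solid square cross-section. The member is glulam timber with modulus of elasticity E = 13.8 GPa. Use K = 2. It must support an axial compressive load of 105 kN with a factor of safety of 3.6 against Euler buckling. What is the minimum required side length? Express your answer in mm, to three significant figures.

a ≈ 145 mm

Required P_cr = n·P = 3.6 × 105 = 378.0 kN
L_e = K·L = 2 × 1.82 = 3.640 m
Required I = P_cr·L_e²/(π²E) = 3.780×10^5 × 3.640² / (π² × 1.38×10^10) = 3.677×10^-5 m⁴
I_req = 3.677×10^7 mm⁴
Solid square: I = a⁴/12  ⇒  a = (12I)^(1/4) = (12×3.677×10^7)^(1/4) = 145 mm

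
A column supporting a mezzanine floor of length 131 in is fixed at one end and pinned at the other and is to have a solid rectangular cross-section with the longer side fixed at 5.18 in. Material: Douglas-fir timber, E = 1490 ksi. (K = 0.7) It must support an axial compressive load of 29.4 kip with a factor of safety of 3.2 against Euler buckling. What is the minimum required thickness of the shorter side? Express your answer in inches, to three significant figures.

Required P_cr = n·P = 3.2 × 29.4 = 94.08 kip
L_e = K·L = 0.7 × 131 = 91.70 in
Required I = P_cr·L_e²/(π²E) = 9.408×10^4 × 91.70² / (π² × 1.49×10^6) = 53.80 in⁴
Rectangle, weak axis: I_min = h·b³/12 with h = 5.18 in fixed  ⇒  b = (12I/h)^(1/3) = 4.99 in

b ≈ 4.99 in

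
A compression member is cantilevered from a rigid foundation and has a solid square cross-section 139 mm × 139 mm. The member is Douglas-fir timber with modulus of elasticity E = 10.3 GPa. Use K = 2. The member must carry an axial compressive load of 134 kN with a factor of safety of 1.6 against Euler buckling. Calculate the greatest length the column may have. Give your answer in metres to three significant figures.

L_max ≈ 1.92 m

I = a⁴/12 = 139⁴/12 = 3.111×10^7 mm⁴
I = 3.111×10^-5 m⁴
Required critical load P_cr = n·P = 1.6 × 134 = 214.4 kN = 2.144×10^5 N
From P_cr = π²EI/(K·L)²:  L = (1/K)·√(π²EI/P_cr) = (1/2)·√(π²×1.03×10^10×3.111×10^-5/2.144×10^5)
L = 1.92 m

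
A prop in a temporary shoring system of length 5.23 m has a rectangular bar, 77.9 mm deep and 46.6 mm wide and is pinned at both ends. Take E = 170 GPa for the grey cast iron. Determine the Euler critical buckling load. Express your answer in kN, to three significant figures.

P_cr ≈ 40.3 kN

Buckling occurs about the weak axis: I_min = h·b³/12 with b = 46.6 mm (the shorter side).
I_min = 77.9×46.6³/12 = 6.569×10^5 mm⁴
I = 6.569×10^5 mm⁴ = 6.569×10^-7 m⁴
Effective length L_e = K·L = 1 × 5.23 = 5.230 m
P_cr = π²EI / L_e² = π² × 170×10⁹ × 6.569×10^-7 / 5.230² = 4.030×10^4 N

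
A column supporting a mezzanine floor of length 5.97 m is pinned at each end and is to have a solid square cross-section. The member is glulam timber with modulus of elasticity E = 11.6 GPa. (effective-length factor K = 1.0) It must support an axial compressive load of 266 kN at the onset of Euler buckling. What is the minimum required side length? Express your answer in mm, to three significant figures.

L_e = K·L = 1 × 5.97 = 5.970 m
Required I = P_cr·L_e²/(π²E) = 2.660×10^5 × 5.970² / (π² × 1.16×10^10) = 8.281×10^-5 m⁴
I_req = 8.281×10^7 mm⁴
Solid square: I = a⁴/12  ⇒  a = (12I)^(1/4) = (12×8.281×10^7)^(1/4) = 178 mm

a ≈ 178 mm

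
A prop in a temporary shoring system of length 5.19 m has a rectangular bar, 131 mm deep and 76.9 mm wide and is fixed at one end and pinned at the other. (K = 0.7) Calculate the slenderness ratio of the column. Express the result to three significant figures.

For a rectangle r_min = b/√12 = 76.9/√12 = 22.20 mm
L_e = K·L = 0.7 × 5.19 m = 3.633 m = 3633.0 mm
λ = L_e / r_min = 3633.0 / 22.20 = 164

λ ≈ 164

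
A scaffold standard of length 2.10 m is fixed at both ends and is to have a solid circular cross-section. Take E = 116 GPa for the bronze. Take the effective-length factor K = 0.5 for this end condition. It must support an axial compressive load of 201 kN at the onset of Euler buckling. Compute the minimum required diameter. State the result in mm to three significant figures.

L_e = K·L = 0.5 × 2.10 = 1.050 m
Required I = P_cr·L_e²/(π²E) = 2.010×10^5 × 1.050² / (π² × 1.16×10^11) = 1.936×10^-7 m⁴
I_req = 1.936×10^5 mm⁴
Solid circle: I = πd⁴/64  ⇒  d = (64I/π)^(1/4) = (64×1.936×10^5/π)^(1/4) = 44.6 mm

d ≈ 44.6 mm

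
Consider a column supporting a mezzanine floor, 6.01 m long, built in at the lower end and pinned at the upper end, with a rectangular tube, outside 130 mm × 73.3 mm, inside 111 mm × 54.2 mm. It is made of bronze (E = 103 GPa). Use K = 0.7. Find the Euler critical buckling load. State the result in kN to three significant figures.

P_cr ≈ 160 kN

Weak-axis I_min = (h_o·b_o³ − h_i·b_i³)/12 with b_o = 73.3, b_i = 54.20 mm (shorter outer/inner sides).
I_min = (130×73.3³ − 111.0×54.20³)/12 = 2.794×10^6 mm⁴
I = 2.794×10^6 mm⁴ = 2.794×10^-6 m⁴
Effective length L_e = K·L = 0.7 × 6.01 = 4.207 m
P_cr = π²EI / L_e² = π² × 103×10⁹ × 2.794×10^-6 / 4.207² = 1.605×10^5 N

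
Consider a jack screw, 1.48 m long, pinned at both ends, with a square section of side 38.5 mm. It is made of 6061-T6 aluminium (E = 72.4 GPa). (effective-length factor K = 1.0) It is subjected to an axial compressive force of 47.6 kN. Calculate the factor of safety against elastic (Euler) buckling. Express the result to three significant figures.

I = a⁴/12 = 38.5⁴/12 = 1.831×10^5 mm⁴
I = 1.831×10^5 mm⁴ = 1.831×10^-7 m⁴
Effective length L_e = K·L = 1 × 1.48 = 1.480 m
P_cr = π²EI / L_e² = π² × 72.4×10⁹ × 1.831×10^-7 / 1.480² = 5.973×10^4 N
Factor of safety n = P_cr / P = 59.728 / 47.6 = 1.25

n ≈ 1.25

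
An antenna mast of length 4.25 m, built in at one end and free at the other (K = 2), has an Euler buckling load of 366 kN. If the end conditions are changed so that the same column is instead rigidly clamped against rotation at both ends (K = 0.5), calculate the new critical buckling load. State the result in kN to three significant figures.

P_cr ∝ 1/K², so P_cr,new = P_cr,old × (K_old/K_new)² = 366 × (2/0.5)²
= 366 × 16.00 = 5860 kN

P_cr ≈ 5860 kN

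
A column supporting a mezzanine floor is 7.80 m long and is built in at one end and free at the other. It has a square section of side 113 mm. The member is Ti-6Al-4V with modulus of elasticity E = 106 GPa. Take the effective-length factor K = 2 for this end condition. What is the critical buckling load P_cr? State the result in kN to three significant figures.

I = a⁴/12 = 113⁴/12 = 1.359×10^7 mm⁴
I = 1.359×10^7 mm⁴ = 1.359×10^-5 m⁴
Effective length L_e = K·L = 2 × 7.80 = 15.60 m
P_cr = π²EI / L_e² = π² × 106×10⁹ × 1.359×10^-5 / 15.60² = 5.841×10^4 N

P_cr ≈ 58.4 kN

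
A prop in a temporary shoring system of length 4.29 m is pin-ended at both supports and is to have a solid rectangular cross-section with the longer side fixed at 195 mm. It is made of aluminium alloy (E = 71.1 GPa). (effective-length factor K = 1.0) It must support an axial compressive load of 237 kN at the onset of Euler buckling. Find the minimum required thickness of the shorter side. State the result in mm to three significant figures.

b ≈ 72.6 mm

L_e = K·L = 1 × 4.29 = 4.290 m
Required I = P_cr·L_e²/(π²E) = 2.370×10^5 × 4.290² / (π² × 7.11×10^10) = 6.216×10^-6 m⁴
I_req = 6.216×10^6 mm⁴
Rectangle, weak axis: I_min = h·b³/12 with h = 195 mm fixed  ⇒  b = (12I/h)^(1/3) = 72.6 mm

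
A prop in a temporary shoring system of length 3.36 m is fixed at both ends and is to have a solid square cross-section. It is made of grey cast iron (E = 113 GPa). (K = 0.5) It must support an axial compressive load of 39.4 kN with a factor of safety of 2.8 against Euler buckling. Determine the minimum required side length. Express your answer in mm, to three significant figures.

a ≈ 42.8 mm

Required P_cr = n·P = 2.8 × 39.4 = 110.3 kN
L_e = K·L = 0.5 × 3.36 = 1.680 m
Required I = P_cr·L_e²/(π²E) = 1.103×10^5 × 1.680² / (π² × 1.13×10^11) = 2.792×10^-7 m⁴
I_req = 2.792×10^5 mm⁴
Solid square: I = a⁴/12  ⇒  a = (12I)^(1/4) = (12×2.792×10^5)^(1/4) = 42.8 mm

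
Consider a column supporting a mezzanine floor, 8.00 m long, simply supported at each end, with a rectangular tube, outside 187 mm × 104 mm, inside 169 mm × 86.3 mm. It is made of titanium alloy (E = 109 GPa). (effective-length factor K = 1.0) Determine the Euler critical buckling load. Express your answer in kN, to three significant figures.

P_cr ≈ 142 kN

Weak-axis I_min = (h_o·b_o³ − h_i·b_i³)/12 with b_o = 104, b_i = 86.30 mm (shorter outer/inner sides).
I_min = (187×104³ − 169.0×86.30³)/12 = 8.477×10^6 mm⁴
I = 8.477×10^6 mm⁴ = 8.477×10^-6 m⁴
Effective length L_e = K·L = 1 × 8.00 = 8.000 m
P_cr = π²EI / L_e² = π² × 109×10⁹ × 8.477×10^-6 / 8.000² = 1.425×10^5 N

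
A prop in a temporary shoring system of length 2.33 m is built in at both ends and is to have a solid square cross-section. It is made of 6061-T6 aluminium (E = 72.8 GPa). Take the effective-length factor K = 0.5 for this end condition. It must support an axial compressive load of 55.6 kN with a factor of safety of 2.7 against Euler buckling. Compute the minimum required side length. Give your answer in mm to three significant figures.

Required P_cr = n·P = 2.7 × 55.6 = 150.1 kN
L_e = K·L = 0.5 × 2.33 = 1.165 m
Required I = P_cr·L_e²/(π²E) = 1.501×10^5 × 1.165² / (π² × 7.28×10^10) = 2.836×10^-7 m⁴
I_req = 2.836×10^5 mm⁴
Solid square: I = a⁴/12  ⇒  a = (12I)^(1/4) = (12×2.836×10^5)^(1/4) = 42.9 mm

a ≈ 42.9 mm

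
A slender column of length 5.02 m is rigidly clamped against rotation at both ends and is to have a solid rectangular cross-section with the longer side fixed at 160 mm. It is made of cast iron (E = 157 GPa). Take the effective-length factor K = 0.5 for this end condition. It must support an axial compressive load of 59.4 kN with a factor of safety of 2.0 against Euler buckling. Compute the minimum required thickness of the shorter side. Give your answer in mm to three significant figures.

b ≈ 33.1 mm

Required P_cr = n·P = 2.0 × 59.4 = 118.8 kN
L_e = K·L = 0.5 × 5.02 = 2.510 m
Required I = P_cr·L_e²/(π²E) = 1.188×10^5 × 2.510² / (π² × 1.57×10^11) = 4.830×10^-7 m⁴
I_req = 4.830×10^5 mm⁴
Rectangle, weak axis: I_min = h·b³/12 with h = 160 mm fixed  ⇒  b = (12I/h)^(1/3) = 33.1 mm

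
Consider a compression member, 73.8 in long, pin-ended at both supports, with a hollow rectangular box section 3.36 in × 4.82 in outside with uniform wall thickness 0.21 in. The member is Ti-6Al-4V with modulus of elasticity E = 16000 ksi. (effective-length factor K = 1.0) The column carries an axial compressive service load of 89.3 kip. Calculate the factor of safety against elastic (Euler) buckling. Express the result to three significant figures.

Inner dimensions: h_i = 4.82 − 2×0.21 = 4.400 in, b_i = 3.36 − 2×0.21 = 2.940 in
Weak-axis I_min = (h_o·b_o³ − h_i·b_i³)/12 with b_o = 3.36, b_i = 2.940 in (shorter outer/inner sides).
I_min = (4.82×3.36³ − 4.400×2.940³)/12 = 5.919 in⁴
Effective length L_e = K·L = 1 × 73.8 = 73.80 in
P_cr = π²EI / L_e² = π² × 16000×10³ × 5.919 / 73.80² = 1.716×10^5 lb
Factor of safety n = P_cr / P = 171.60 / 89.3 = 1.92

n ≈ 1.92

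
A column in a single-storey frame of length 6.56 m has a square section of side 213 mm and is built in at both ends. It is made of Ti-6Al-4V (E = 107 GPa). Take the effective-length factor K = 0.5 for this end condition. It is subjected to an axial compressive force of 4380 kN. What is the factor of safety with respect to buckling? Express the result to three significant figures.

n ≈ 3.84

I = a⁴/12 = 213⁴/12 = 1.715×10^8 mm⁴
I = 1.715×10^8 mm⁴ = 1.715×10^-4 m⁴
Effective length L_e = K·L = 0.5 × 6.56 = 3.280 m
P_cr = π²EI / L_e² = π² × 107×10⁹ × 1.715×10^-4 / 3.280² = 1.684×10^7 N
Factor of safety n = P_cr / P = 16837 / 4380 = 3.84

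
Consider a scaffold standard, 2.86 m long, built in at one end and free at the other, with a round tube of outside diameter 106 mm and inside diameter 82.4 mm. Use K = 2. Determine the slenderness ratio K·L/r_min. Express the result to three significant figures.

d_o = 106 mm, d_i = 82.4 mm
I = π(d_o⁴ − d_i⁴)/64 = π(106⁴ − 82.40⁴)/64 = 3.934×10^6 mm⁴
A = 3.492×10^3 mm²;  r_min = √(I/A) = √(3.934×10^6/3.492×10^3) = 33.57 mm
L_e = K·L = 2 × 2.86 m = 5.720 m = 5720.0 mm
λ = L_e / r_min = 5720.0 / 33.57 = 170

λ ≈ 170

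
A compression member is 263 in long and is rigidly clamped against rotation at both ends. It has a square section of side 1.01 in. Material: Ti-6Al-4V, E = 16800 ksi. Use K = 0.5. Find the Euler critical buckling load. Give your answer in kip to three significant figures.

P_cr ≈ 0.831 kip

I = a⁴/12 = 1.01⁴/12 = 8.672×10^-2 in⁴
Effective length L_e = K·L = 0.5 × 263 = 131.5 in
P_cr = π²EI / L_e² = π² × 16800×10³ × 8.672×10^-2 / 131.5² = 831.5 lb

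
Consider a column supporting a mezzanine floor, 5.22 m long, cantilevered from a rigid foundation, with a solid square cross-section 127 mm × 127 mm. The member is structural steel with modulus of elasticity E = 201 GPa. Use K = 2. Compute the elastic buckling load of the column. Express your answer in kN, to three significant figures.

P_cr ≈ 395 kN

I = a⁴/12 = 127⁴/12 = 2.168×10^7 mm⁴
I = 2.168×10^7 mm⁴ = 2.168×10^-5 m⁴
Effective length L_e = K·L = 2 × 5.22 = 10.44 m
P_cr = π²EI / L_e² = π² × 201×10⁹ × 2.168×10^-5 / 10.44² = 3.946×10^5 N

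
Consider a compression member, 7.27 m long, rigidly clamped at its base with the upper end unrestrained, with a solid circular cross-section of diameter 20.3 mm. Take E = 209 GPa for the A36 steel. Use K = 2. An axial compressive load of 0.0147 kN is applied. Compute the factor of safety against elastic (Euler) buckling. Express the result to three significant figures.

n ≈ 5.53

I = πd⁴/64 = π×20.3⁴/64 = 8.336×10^3 mm⁴
I = 8.336×10^3 mm⁴ = 8.336×10^-9 m⁴
Effective length L_e = K·L = 2 × 7.27 = 14.54 m
P_cr = π²EI / L_e² = π² × 209×10⁹ × 8.336×10^-9 / 14.54² = 81.33 N
Factor of safety n = P_cr / P = 0.081334 / 0.0147 = 5.53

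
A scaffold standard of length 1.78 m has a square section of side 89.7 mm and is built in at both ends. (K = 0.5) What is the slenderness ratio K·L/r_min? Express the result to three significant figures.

λ ≈ 34.4

For a square r = a/√12 = 89.7/√12 = 25.89 mm
L_e = K·L = 0.5 × 1.78 m = 0.8900 m = 890.00 mm
λ = L_e / r_min = 890.00 / 25.89 = 34.4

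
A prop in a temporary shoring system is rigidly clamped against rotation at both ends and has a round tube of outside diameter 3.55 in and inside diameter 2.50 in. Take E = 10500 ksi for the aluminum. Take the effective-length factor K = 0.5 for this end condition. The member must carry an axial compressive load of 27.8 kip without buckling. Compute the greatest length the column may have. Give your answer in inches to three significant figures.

L_max ≈ 296 in

d_o = 3.55 in, d_i = 2.50 in
I = π(d_o⁴ − d_i⁴)/64 = π(3.55⁴ − 2.500⁴)/64 = 5.879 in⁴
At the buckling limit P_cr = P = 2.780×10^4 lb
From P_cr = π²EI/(K·L)²:  L = (1/K)·√(π²EI/P_cr) = (1/0.5)·√(π²×1.05×10^7×5.879/2.780×10^4)
L = 296 in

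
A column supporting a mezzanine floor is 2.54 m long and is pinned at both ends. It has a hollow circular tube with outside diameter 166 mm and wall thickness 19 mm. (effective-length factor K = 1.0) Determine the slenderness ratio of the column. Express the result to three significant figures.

λ ≈ 48.5

Inner diameter d_i = 166 − 2×19 = 128.0 mm
I = π(d_o⁴ − d_i⁴)/64 = π(166⁴ − 128.0⁴)/64 = 2.410×10^7 mm⁴
A = 8.774×10^3 mm²;  r_min = √(I/A) = √(2.410×10^7/8.774×10^3) = 52.40 mm
L_e = K·L = 1 × 2.54 m = 2.540 m = 2540.0 mm
λ = L_e / r_min = 2540.0 / 52.40 = 48.5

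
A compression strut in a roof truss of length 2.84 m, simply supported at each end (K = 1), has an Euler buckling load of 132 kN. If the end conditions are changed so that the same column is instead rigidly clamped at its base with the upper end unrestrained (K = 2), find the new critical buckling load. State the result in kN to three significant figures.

P_cr ≈ 33.0 kN

P_cr ∝ 1/K², so P_cr,new = P_cr,old × (K_old/K_new)² = 132 × (1/2)²
= 132 × 0.2500 = 33.0 kN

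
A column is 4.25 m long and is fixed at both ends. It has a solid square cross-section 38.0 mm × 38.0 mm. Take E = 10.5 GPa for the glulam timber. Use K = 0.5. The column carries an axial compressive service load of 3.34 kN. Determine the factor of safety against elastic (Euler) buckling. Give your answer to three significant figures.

n ≈ 1.19

I = a⁴/12 = 38.0⁴/12 = 1.738×10^5 mm⁴
I = 1.738×10^5 mm⁴ = 1.738×10^-7 m⁴
Effective length L_e = K·L = 0.5 × 4.25 = 2.125 m
P_cr = π²EI / L_e² = π² × 10.5×10⁹ × 1.738×10^-7 / 2.125² = 3.988×10^3 N
Factor of safety n = P_cr / P = 3.9877 / 3.34 = 1.19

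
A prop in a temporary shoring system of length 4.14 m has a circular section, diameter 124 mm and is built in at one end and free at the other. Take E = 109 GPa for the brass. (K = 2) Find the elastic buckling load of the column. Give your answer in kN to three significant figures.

I = πd⁴/64 = π×124⁴/64 = 1.161×10^7 mm⁴
I = 1.161×10^7 mm⁴ = 1.161×10^-5 m⁴
Effective length L_e = K·L = 2 × 4.14 = 8.280 m
P_cr = π²EI / L_e² = π² × 109×10⁹ × 1.161×10^-5 / 8.280² = 1.821×10^5 N

P_cr ≈ 182 kN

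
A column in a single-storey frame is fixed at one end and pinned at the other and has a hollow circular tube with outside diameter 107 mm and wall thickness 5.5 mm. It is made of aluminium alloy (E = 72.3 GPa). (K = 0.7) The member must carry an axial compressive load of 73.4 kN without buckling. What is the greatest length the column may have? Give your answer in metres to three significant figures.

Inner diameter d_i = 107 − 2×5.5 = 96.00 mm
I = π(d_o⁴ − d_i⁴)/64 = π(107⁴ − 96.00⁴)/64 = 2.265×10^6 mm⁴
I = 2.265×10^-6 m⁴
At the buckling limit P_cr = P = 7.340×10^4 N
From P_cr = π²EI/(K·L)²:  L = (1/K)·√(π²EI/P_cr) = (1/0.7)·√(π²×7.23×10^10×2.265×10^-6/7.340×10^4)
L = 6.70 m

L_max ≈ 6.70 m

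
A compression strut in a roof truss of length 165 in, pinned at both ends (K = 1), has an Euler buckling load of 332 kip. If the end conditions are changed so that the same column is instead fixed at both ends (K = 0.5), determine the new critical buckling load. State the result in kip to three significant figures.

P_cr ∝ 1/K², so P_cr,new = P_cr,old × (K_old/K_new)² = 332 × (1/0.5)²
= 332 × 4.000 = 1330 kip

P_cr ≈ 1330 kip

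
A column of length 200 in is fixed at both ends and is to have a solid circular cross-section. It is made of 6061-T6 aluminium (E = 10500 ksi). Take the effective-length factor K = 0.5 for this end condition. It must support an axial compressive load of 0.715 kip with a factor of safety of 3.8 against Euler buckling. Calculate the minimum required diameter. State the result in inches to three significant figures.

d ≈ 1.52 in

Required P_cr = n·P = 3.8 × 0.715 = 2.717 kip
L_e = K·L = 0.5 × 200 = 100.0 in
Required I = P_cr·L_e²/(π²E) = 2.717×10^3 × 100.0² / (π² × 1.05×10^7) = 0.2622 in⁴
Solid circle: I = πd⁴/64  ⇒  d = (64I/π)^(1/4) = (64×0.2622/π)^(1/4) = 1.52 in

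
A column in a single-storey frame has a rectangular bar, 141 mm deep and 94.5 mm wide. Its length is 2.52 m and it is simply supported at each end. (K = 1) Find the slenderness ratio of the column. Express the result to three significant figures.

Buckling occurs about the weak axis: I_min = h·b³/12 with b = 94.5 mm (the shorter side).
I_min = 141×94.5³/12 = 9.916×10^6 mm⁴
A = 1.332×10^4 mm²;  r_min = √(I/A) = √(9.916×10^6/1.332×10^4) = 27.28 mm
L_e = K·L = 1 × 2.52 m = 2.520 m = 2520.0 mm
λ = L_e / r_min = 2520.0 / 27.28 = 92.4

λ ≈ 92.4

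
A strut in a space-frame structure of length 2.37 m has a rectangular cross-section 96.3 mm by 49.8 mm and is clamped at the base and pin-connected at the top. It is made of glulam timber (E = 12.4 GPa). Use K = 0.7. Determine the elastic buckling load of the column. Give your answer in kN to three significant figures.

Buckling occurs about the weak axis: I_min = h·b³/12 with b = 49.8 mm (the shorter side).
I_min = 96.3×49.8³/12 = 9.911×10^5 mm⁴
I = 9.911×10^5 mm⁴ = 9.911×10^-7 m⁴
Effective length L_e = K·L = 0.7 × 2.37 = 1.659 m
P_cr = π²EI / L_e² = π² × 12.4×10⁹ × 9.911×10^-7 / 1.659² = 4.407×10^4 N

P_cr ≈ 44.1 kN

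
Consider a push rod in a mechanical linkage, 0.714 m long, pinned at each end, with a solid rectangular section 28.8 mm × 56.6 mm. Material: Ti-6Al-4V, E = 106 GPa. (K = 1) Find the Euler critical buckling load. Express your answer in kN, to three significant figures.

P_cr ≈ 231 kN

Buckling occurs about the weak axis: I_min = h·b³/12 with b = 28.8 mm (the shorter side).
I_min = 56.6×28.8³/12 = 1.127×10^5 mm⁴
I = 1.127×10^5 mm⁴ = 1.127×10^-7 m⁴
Effective length L_e = K·L = 1 × 0.714 = 0.7140 m
P_cr = π²EI / L_e² = π² × 106×10⁹ × 1.127×10^-7 / 0.7140² = 2.312×10^5 N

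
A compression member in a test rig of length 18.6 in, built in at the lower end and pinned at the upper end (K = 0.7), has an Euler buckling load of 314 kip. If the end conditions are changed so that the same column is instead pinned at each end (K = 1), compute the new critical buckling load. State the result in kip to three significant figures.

P_cr ∝ 1/K², so P_cr,new = P_cr,old × (K_old/K_new)² = 314 × (0.7/1)²
= 314 × 0.4900 = 154 kip

P_cr ≈ 154 kip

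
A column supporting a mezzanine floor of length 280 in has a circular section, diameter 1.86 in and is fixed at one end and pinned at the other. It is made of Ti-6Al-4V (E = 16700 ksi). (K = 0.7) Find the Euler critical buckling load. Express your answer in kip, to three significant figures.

I = πd⁴/64 = π×1.86⁴/64 = 0.5875 in⁴
Effective length L_e = K·L = 0.7 × 280 = 196.0 in
P_cr = π²EI / L_e² = π² × 16700×10³ × 0.5875 / 196.0² = 2.521×10^3 lb

P_cr ≈ 2.52 kip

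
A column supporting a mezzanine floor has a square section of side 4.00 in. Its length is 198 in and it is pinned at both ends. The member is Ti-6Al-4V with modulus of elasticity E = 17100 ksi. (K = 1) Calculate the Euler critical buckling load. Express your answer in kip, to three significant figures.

P_cr ≈ 91.8 kip

I = a⁴/12 = 4.00⁴/12 = 21.33 in⁴
Effective length L_e = K·L = 1 × 198 = 198.0 in
P_cr = π²EI / L_e² = π² × 17100×10³ × 21.33 / 198.0² = 9.184×10^4 lb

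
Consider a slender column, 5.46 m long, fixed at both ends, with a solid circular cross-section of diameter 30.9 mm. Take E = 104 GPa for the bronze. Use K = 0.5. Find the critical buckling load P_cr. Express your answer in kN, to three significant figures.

P_cr ≈ 6.16 kN

I = πd⁴/64 = π×30.9⁴/64 = 4.475×10^4 mm⁴
I = 4.475×10^4 mm⁴ = 4.475×10^-8 m⁴
Effective length L_e = K·L = 0.5 × 5.46 = 2.730 m
P_cr = π²EI / L_e² = π² × 104×10⁹ × 4.475×10^-8 / 2.730² = 6.163×10^3 N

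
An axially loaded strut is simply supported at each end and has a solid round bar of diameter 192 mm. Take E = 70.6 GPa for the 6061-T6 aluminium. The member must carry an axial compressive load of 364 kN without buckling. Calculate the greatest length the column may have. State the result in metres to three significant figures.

L_max ≈ 11.3 m

I = πd⁴/64 = π×192⁴/64 = 6.671×10^7 mm⁴
I = 6.671×10^-5 m⁴
At the buckling limit P_cr = P = 3.640×10^5 N
From P_cr = π²EI/(K·L)²:  L = (1/K)·√(π²EI/P_cr) = (1/1)·√(π²×7.06×10^10×6.671×10^-5/3.640×10^5)
L = 11.3 m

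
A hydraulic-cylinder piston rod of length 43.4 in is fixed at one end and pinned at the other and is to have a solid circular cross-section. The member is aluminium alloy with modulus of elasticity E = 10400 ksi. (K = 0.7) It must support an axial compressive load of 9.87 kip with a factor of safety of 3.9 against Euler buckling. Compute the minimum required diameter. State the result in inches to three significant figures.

d ≈ 1.63 in

Required P_cr = n·P = 3.9 × 9.87 = 38.49 kip
L_e = K·L = 0.7 × 43.4 = 30.38 in
Required I = P_cr·L_e²/(π²E) = 3.849×10^4 × 30.38² / (π² × 1.04×10^7) = 0.3461 in⁴
Solid circle: I = πd⁴/64  ⇒  d = (64I/π)^(1/4) = (64×0.3461/π)^(1/4) = 1.63 in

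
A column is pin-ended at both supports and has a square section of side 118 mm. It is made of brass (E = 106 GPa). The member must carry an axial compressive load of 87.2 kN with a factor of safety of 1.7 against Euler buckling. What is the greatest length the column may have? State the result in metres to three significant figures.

L_max ≈ 10.7 m

I = a⁴/12 = 118⁴/12 = 1.616×10^7 mm⁴
I = 1.616×10^-5 m⁴
Required critical load P_cr = n·P = 1.7 × 87.2 = 148.2 kN = 1.482×10^5 N
From P_cr = π²EI/(K·L)²:  L = (1/K)·√(π²EI/P_cr) = (1/1)·√(π²×1.06×10^11×1.616×10^-5/1.482×10^5)
L = 10.7 m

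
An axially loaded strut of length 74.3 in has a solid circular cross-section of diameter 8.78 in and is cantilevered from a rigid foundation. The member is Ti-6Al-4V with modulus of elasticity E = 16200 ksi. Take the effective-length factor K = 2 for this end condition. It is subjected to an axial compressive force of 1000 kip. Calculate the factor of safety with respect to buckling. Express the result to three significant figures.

n ≈ 2.11

I = πd⁴/64 = π×8.78⁴/64 = 291.7 in⁴
Effective length L_e = K·L = 2 × 74.3 = 148.6 in
P_cr = π²EI / L_e² = π² × 16200×10³ × 291.7 / 148.6² = 2.112×10^6 lb
Factor of safety n = P_cr / P = 2112.2 / 1000 = 2.11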